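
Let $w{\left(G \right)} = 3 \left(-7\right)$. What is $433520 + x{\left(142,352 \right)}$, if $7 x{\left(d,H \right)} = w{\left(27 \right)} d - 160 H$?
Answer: $\frac{2975338}{7} \approx 4.2505 \cdot 10^{5}$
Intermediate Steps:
$w{\left(G \right)} = -21$
$x{\left(d,H \right)} = - 3 d - \frac{160 H}{7}$ ($x{\left(d,H \right)} = \frac{- 21 d - 160 H}{7} = \frac{- 160 H - 21 d}{7} = - 3 d - \frac{160 H}{7}$)
$433520 + x{\left(142,352 \right)} = 433520 - \frac{59302}{7} = \frac{2975338}{7}$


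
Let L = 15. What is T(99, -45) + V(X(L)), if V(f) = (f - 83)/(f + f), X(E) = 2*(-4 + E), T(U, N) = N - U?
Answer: -6397/44 ≈ -145.39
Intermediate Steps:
X(E) = -8 + 2*E
V(f) = (-83 + f)/(2*f) (V(f) = (-83 + f)/((2*f)) = (-83 + f)*(1/(2*f)) = (-83 + f)/(2*f))
T(99, -45) + V(X(L)) = (-45 - 1*99) + (-83 + (-8 + 2*15))/(2*(-8 + 2*15)) = (-45 - 99) + (-83 + (-8 + 30))/(2*(-8 + 30)) = -144 + (½)*(-83 + 22)/22 = -144 + (½)*(1/22)*(-61) = -144 - 61/44 = -6397/44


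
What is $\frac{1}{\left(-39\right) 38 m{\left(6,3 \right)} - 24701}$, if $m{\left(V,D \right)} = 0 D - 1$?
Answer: $- \frac{1}{23219} \approx -4.3068 \cdot 10^{-5}$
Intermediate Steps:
$m{\left(V,D \right)} = -1$ ($m{\left(V,D \right)} = 0 - 1 = -1$)
$\frac{1}{\left(-39\right) 38 m{\left(6,3 \right)} - 24701} = \frac{1}{\left(-39\right) 38 \left(-1\right) - 24701} = \frac{1}{\left(-1482\right) \left(-1\right) - 24701} = \frac{1}{1482 - 24701} = \frac{1}{-23219} = - \frac{1}{23219}$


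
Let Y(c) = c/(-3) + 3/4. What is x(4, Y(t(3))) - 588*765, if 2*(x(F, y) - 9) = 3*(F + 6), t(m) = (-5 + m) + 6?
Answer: -449796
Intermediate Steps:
t(m) = 1 + m
Y(c) = 3/4 - c/3 (Y(c) = c*(-1/3) + 3*(1/4) = -c/3 + 3/4 = 3/4 - c/3)
x(F, y) = 18 + 3*F/2 (x(F, y) = 9 + (3*(F + 6))/2 = 9 + (3*(6 + F))/2 = 9 + (18 + 3*F)/2 = 9 + (9 + 3*F/2) = 18 + 3*F/2)
x(4, Y(t(3))) - 588*765 = (18 + (3/2)*4) - 588*765 = (18 + 6) - 449820 = 24 - 449820 = -449796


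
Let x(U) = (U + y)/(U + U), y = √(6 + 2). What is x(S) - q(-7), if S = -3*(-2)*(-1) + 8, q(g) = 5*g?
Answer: 71/2 + √2/2 ≈ 36.207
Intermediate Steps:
y = 2*√2 (y = √8 = 2*√2 ≈ 2.8284)
S = 2 (S = 6*(-1) + 8 = -6 + 8 = 2)
x(U) = (U + 2*√2)/(2*U) (x(U) = (U + 2*√2)/(U + U) = (U + 2*√2)/((2*U)) = (U + 2*√2)*(1/(2*U)) = (U + 2*√2)/(2*U))
x(S) - q(-7) = (√2 + (½)*2)/2 - 5*(-7) = (√2 + 1)/2 - 1*(-35) = (1 + √2)/2 + 35 = (½ + √2/2) + 35 = 71/2 + √2/2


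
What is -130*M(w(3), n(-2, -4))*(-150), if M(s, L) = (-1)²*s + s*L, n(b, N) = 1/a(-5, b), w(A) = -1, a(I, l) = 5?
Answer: -23400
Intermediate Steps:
n(b, N) = ⅕ (n(b, N) = 1/5 = ⅕)
M(s, L) = s + L*s (M(s, L) = 1*s + L*s = s + L*s)
-130*M(w(3), n(-2, -4))*(-150) = -(-130)*(1 + ⅕)*(-150) = -(-130)*6/5*(-150) = -130*(-6/5)*(-150) = 156*(-150) = -23400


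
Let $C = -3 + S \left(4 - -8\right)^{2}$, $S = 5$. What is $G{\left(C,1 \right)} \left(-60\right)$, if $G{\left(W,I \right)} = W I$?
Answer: $-43020$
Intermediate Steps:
$C = 717$ ($C = -3 + 5 \left(4 - -8\right)^{2} = -3 + 5 \left(4 + 8\right)^{2} = -3 + 5 \cdot 12^{2} = -3 + 5 \cdot 144 = -3 + 720 = 717$)
$G{\left(W,I \right)} = I W$
$G{\left(C,1 \right)} \left(-60\right) = 1 \cdot 717 \left(-60\right) = 717 \left(-60\right) = -43020$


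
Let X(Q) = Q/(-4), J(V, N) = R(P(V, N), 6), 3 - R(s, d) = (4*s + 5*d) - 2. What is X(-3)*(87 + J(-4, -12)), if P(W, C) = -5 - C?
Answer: 51/2 ≈ 25.500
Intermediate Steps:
R(s, d) = 5 - 5*d - 4*s (R(s, d) = 3 - ((4*s + 5*d) - 2) = 3 - (-2 + 4*s + 5*d) = 3 + (2 - 5*d - 4*s) = 5 - 5*d - 4*s)
J(V, N) = -5 + 4*N (J(V, N) = 5 - 5*6 - 4*(-5 - N) = 5 - 30 + (20 + 4*N) = -5 + 4*N)
X(Q) = -Q/4 (X(Q) = Q*(-¼) = -Q/4)
X(-3)*(87 + J(-4, -12)) = (-¼*(-3))*(87 + (-5 + 4*(-12))) = 3*(87 + (-5 - 48))/4 = 3*(87 - 53)/4 = (¾)*34 = 51/2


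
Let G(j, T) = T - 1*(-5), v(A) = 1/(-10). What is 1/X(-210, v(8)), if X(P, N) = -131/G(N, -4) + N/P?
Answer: -2100/275099 ≈ -0.0076336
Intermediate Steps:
v(A) = -⅒
G(j, T) = 5 + T (G(j, T) = T + 5 = 5 + T)
X(P, N) = -131 + N/P (X(P, N) = -131/(5 - 4) + N/P = -131/1 + N/P = -131*1 + N/P = -131 + N/P)
1/X(-210, v(8)) = 1/(-131 - ⅒/(-210)) = 1/(-131 - ⅒*(-1/210)) = 1/(-131 + 1/2100) = 1/(-275099/2100) = -2100/275099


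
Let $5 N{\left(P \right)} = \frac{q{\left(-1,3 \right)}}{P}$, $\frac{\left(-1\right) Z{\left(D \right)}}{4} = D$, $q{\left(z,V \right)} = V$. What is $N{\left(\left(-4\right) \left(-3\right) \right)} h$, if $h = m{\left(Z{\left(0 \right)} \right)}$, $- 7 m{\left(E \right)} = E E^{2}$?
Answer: $0$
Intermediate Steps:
$Z{\left(D \right)} = - 4 D$
$m{\left(E \right)} = - \frac{E^{3}}{7}$ ($m{\left(E \right)} = - \frac{E E^{2}}{7} = - \frac{E^{3}}{7}$)
$N{\left(P \right)} = \frac{3}{5 P}$ ($N{\left(P \right)} = \frac{3 \frac{1}{P}}{5} = \frac{3}{5 P}$)
$h = 0$ ($h = - \frac{\left(\left(-4\right) 0\right)^{3}}{7} = - \frac{0^{3}}{7} = \left(- \frac{1}{7}\right) 0 = 0$)
$N{\left(\left(-4\right) \left(-3\right) \right)} h = \frac{3}{5 \left(\left(-4\right) \left(-3\right)\right)} 0 = \frac{3}{5 \cdot 12} \cdot 0 = \frac{3}{5} \cdot \frac{1}{12} \cdot 0 = \frac{1}{20} \cdot 0 = 0$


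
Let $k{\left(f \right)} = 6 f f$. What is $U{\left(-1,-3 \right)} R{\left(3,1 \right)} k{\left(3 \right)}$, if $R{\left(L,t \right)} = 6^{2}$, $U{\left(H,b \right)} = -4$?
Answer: $-7776$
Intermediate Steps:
$R{\left(L,t \right)} = 36$
$k{\left(f \right)} = 6 f^{2}$
$U{\left(-1,-3 \right)} R{\left(3,1 \right)} k{\left(3 \right)} = \left(-4\right) 36 \cdot 6 \cdot 3^{2} = - 144 \cdot 6 \cdot 9 = \left(-144\right) 54 = -7776$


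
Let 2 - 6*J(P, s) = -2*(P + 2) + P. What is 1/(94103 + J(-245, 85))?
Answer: 6/564379 ≈ 1.0631e-5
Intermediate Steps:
J(P, s) = 1 + P/6 (J(P, s) = 1/3 - (-2*(P + 2) + P)/6 = 1/3 - (-2*(2 + P) + P)/6 = 1/3 - ((-4 - 2*P) + P)/6 = 1/3 - (-4 - P)/6 = 1/3 + (2/3 + P/6) = 1 + P/6)
1/(94103 + J(-245, 85)) = 1/(94103 + (1 + (1/6)*(-245))) = 1/(94103 + (1 - 245/6)) = 1/(94103 - 239/6) = 1/(564379/6) = 6/564379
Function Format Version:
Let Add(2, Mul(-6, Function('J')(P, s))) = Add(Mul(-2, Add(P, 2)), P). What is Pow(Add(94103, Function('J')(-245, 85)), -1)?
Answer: Rational(6, 564379) ≈ 1.0631e-5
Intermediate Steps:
Function('J')(P, s) = Add(1, Mul(Rational(1, 6), P)) (Function('J')(P, s) = Add(Rational(1, 3), Mul(Rational(-1, 6), Add(Mul(-2, Add(P, 2)), P))) = Add(Rational(1, 3), Mul(Rational(-1, 6), Add(Mul(-2, Add(2, P)), P))) = Add(Rational(1, 3), Mul(Rational(-1, 6), Add(Add(-4, Mul(-2, P)), P))) = Add(Rational(1, 3), Mul(Rational(-1, 6), Add(-4, Mul(-1, P)))) = Add(Rational(1, 3), Add(Rational(2, 3), Mul(Rational(1, 6), P))) = Add(1, Mul(Rational(1, 6), P)))
Pow(Add(94103, Function('J')(-245, 85)), -1) = Pow(Add(94103, Add(1, Mul(Rational(1, 6), -245))), -1) = Pow(Add(94103, Add(1, Rational(-245, 6))), -1) = Pow(Add(94103, Rational(-239, 6)), -1) = Pow(Rational(564379, 6), -1) = Rational(6, 564379)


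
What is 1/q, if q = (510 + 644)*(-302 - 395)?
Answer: -1/804338 ≈ -1.2433e-6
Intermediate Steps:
q = -804338 (q = 1154*(-697) = -804338)
1/q = 1/(-804338) = -1/804338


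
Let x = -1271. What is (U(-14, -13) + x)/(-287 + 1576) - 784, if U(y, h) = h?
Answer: -1011860/1289 ≈ -785.00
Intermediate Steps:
(U(-14, -13) + x)/(-287 + 1576) - 784 = (-13 - 1271)/(-287 + 1576) - 784 = -1284/1289 - 784 = -1011860/1289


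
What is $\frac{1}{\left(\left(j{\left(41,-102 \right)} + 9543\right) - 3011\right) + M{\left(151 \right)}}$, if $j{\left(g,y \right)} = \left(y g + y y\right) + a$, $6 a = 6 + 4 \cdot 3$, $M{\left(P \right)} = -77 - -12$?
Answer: $\frac{1}{12692} \approx 7.879 \cdot 10^{-5}$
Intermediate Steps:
$M{\left(P \right)} = -65$ ($M{\left(P \right)} = -77 + 12 = -65$)
$a = 3$ ($a = \frac{6 + 4 \cdot 3}{6} = \frac{6 + 12}{6} = \frac{1}{6} \cdot 18 = 3$)
$j{\left(g,y \right)} = 3 + y^{2} + g y$ ($j{\left(g,y \right)} = \left(y g + y y\right) + 3 = \left(g y + y^{2}\right) + 3 = \left(y^{2} + g y\right) + 3 = 3 + y^{2} + g y$)
$\frac{1}{\left(\left(j{\left(41,-102 \right)} + 9543\right) - 3011\right) + M{\left(151 \right)}} = \frac{1}{\left(\left(\left(3 + \left(-102\right)^{2} + 41 \left(-102\right)\right) + 9543\right) - 3011\right) - 65} = \frac{1}{\left(\left(\left(3 + 10404 - 4182\right) + 9543\right) - 3011\right) - 65} = \frac{1}{\left(\left(6225 + 9543\right) - 3011\right) - 65} = \frac{1}{\left(15768 - 3011\right) - 65} = \frac{1}{12757 - 65} = \frac{1}{12692}$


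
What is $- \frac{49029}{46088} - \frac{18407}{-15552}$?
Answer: $\frac{10730351}{89595072} \approx 0.11976$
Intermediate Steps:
$- \frac{49029}{46088} - \frac{18407}{-15552} = \left(-49029\right) \frac{1}{46088} - - \frac{18407}{15552} = - \frac{49029}{46088} + \frac{18407}{15552} = \frac{10730351}{89595072}$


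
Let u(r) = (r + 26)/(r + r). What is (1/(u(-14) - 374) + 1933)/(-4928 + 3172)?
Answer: -2533193/2301238 ≈ -1.1008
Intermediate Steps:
u(r) = (26 + r)/(2*r) (u(r) = (26 + r)/((2*r)) = (26 + r)*(1/(2*r)) = (26 + r)/(2*r))
(1/(u(-14) - 374) + 1933)/(-4928 + 3172) = (1/((½)*(26 - 14)/(-14) - 374) + 1933)/(-4928 + 3172) = (1/((½)*(-1/14)*12 - 374) + 1933)/(-1756) = (1/(-3/7 - 374) + 1933)*(-1/1756) = (1/(-2621/7) + 1933)*(-1/1756) = (-7/2621 + 1933)*(-1/1756) = (5066386/2621)*(-1/1756) = -2533193/2301238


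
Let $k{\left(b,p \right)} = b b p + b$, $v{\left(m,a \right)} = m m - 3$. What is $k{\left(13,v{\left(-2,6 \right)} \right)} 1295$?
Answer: $235690$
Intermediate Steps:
$v{\left(m,a \right)} = -3 + m^{2}$ ($v{\left(m,a \right)} = m^{2} - 3 = -3 + m^{2}$)
$k{\left(b,p \right)} = b + p b^{2}$ ($k{\left(b,p \right)} = b^{2} p + b = p b^{2} + b = b + p b^{2}$)
$k{\left(13,v{\left(-2,6 \right)} \right)} 1295 = 13 \left(1 + 13 \left(-3 + \left(-2\right)^{2}\right)\right) 1295 = 13 \left(1 + 13 \left(-3 + 4\right)\right) 1295 = 13 \left(1 + 13 \cdot 1\right) 1295 = 13 \left(1 + 13\right) 1295 = 13 \cdot 14 \cdot 1295 = 182 \cdot 1295 = 235690$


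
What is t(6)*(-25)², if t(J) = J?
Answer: 3750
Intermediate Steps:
t(6)*(-25)² = 6*(-25)² = 6*625 = 3750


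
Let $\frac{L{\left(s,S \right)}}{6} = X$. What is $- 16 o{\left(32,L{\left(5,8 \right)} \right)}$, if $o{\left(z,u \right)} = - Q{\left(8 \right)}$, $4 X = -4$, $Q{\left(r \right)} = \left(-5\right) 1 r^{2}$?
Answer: $-5120$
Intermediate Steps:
$Q{\left(r \right)} = - 5 r^{2}$
$X = -1$ ($X = \frac{1}{4} \left(-4\right) = -1$)
$L{\left(s,S \right)} = -6$ ($L{\left(s,S \right)} = 6 \left(-1\right) = -6$)
$o{\left(z,u \right)} = 320$ ($o{\left(z,u \right)} = - \left(-5\right) 8^{2} = - \left(-5\right) 64 = \left(-1\right) \left(-320\right) = 320$)
$- 16 o{\left(32,L{\left(5,8 \right)} \right)} = \left(-16\right) 320 = -5120$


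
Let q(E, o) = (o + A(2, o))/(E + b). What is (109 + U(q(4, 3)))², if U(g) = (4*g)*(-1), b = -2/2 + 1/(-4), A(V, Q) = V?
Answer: 1252161/121 ≈ 10348.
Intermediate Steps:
b = -5/4 (b = -2*½ + 1*(-¼) = -1 - ¼ = -5/4 ≈ -1.2500)
q(E, o) = (2 + o)/(-5/4 + E) (q(E, o) = (o + 2)/(E - 5/4) = (2 + o)/(-5/4 + E))
U(g) = -4*g
(109 + U(q(4, 3)))² = (109 - 16*(2 + 3)/(-5 + 4*4))² = (109 - 16*5/(-5 + 16))² = (109 - 16*5/11)² = (109 - 4*20/11)² = (109 - 80/11)² = (1119/11)² = 1252161/121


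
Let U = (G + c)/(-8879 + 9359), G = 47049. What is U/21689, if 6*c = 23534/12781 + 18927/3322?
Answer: 11986094803643/2652140206362240 ≈ 0.0045194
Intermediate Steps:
c = 320085935/254750892 (c = (23534/12781 + 18927/3322)/6 = (⅙)*(320085935/42458482) = 320085935/254750892 ≈ 1.2565)
U = 11986094803643/122280428160 (U = (47049 + 320085935/254750892)/(-8879 + 9359) = (11986094803643/254750892)/480 = (11986094803643/254750892)*(1/480) = 11986094803643/122280428160 ≈ 98.021)
U/21689 = (11986094803643/122280428160)/21689 = (11986094803643/122280428160)*(1/21689) = 11986094803643/2652140206362240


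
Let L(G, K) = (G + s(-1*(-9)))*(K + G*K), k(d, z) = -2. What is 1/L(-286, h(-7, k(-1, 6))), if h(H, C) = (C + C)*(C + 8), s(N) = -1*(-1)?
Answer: -1/1949400 ≈ -5.1298e-7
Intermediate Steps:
s(N) = 1
h(H, C) = 2*C*(8 + C) (h(H, C) = (2*C)*(8 + C) = 2*C*(8 + C))
L(G, K) = (1 + G)*(K + G*K) (L(G, K) = (G + 1)*(K + G*K) = (1 + G)*(K + G*K))
1/L(-286, h(-7, k(-1, 6))) = 1/((2*(-2)*(8 - 2))*(1 + (-286)**2 + 2*(-286))) = 1/((2*(-2)*6)*(1 + 81796 - 572)) = 1/(-24*81225) = 1/(-1949400) = -1/1949400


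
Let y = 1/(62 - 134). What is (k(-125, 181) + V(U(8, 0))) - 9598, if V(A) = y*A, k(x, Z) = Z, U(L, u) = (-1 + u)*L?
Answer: -84752/9 ≈ -9416.9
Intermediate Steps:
U(L, u) = L*(-1 + u)
y = -1/72 (y = 1/(-72) = -1/72 ≈ -0.013889)
V(A) = -A/72
(k(-125, 181) + V(U(8, 0))) - 9598 = (181 - (-1 + 0)/9) - 9598 = (181 - (-1)/9) - 9598 = (181 - 1/72*(-8)) - 9598 = (181 + ⅑) - 9598 = 1630/9 - 9598 = -84752/9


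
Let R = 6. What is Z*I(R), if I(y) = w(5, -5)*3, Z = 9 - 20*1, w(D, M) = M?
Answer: 165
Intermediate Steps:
Z = -11 (Z = 9 - 20 = -11)
I(y) = -15 (I(y) = -5*3 = -15)
Z*I(R) = -11*(-15) = 165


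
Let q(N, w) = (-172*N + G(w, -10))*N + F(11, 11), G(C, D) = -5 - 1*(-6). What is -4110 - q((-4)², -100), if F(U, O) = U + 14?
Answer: 39881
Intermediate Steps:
F(U, O) = 14 + U
G(C, D) = 1 (G(C, D) = -5 + 6 = 1)
q(N, w) = 25 + N*(1 - 172*N) (q(N, w) = (-172*N + 1)*N + (14 + 11) = (1 - 172*N)*N + 25 = N*(1 - 172*N) + 25 = 25 + N*(1 - 172*N))
-4110 - q((-4)², -100) = -4110 - (25 + (-4)² - 172*((-4)²)²) = -4110 - (25 + 16 - 172*16²) = -4110 - (25 + 16 - 172*256) = -4110 - (25 + 16 - 44032) = -4110 - 1*(-43991) = -4110 + 43991 = 39881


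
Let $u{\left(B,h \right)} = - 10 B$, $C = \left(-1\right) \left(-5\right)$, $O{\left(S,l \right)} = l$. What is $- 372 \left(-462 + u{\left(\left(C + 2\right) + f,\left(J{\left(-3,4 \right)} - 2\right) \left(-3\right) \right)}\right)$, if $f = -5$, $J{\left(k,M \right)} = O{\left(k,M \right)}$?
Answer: $179304$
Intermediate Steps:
$J{\left(k,M \right)} = M$
$C = 5$
$- 372 \left(-462 + u{\left(\left(C + 2\right) + f,\left(J{\left(-3,4 \right)} - 2\right) \left(-3\right) \right)}\right) = - 372 \left(-462 - 10 \left(\left(5 + 2\right) - 5\right)\right) = - 372 \left(-462 - 10 \left(7 - 5\right)\right) = - 372 \left(-462 - 20\right) = \left(-372\right) \left(-482\right) = 179304$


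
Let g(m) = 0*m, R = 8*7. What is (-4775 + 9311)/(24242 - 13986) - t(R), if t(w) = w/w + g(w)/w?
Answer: -715/1282 ≈ -0.55772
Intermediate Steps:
R = 56
g(m) = 0
t(w) = 1 (t(w) = w/w + 0/w = 1 + 0 = 1)
(-4775 + 9311)/(24242 - 13986) - t(R) = (-4775 + 9311)/(24242 - 13986) - 1*1 = 4536/10256 - 1 = 4536*(1/10256) - 1 = 567/1282 - 1 = -715/1282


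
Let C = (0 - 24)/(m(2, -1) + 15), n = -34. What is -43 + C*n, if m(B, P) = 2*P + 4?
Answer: 5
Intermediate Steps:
m(B, P) = 4 + 2*P
C = -24/17 (C = (0 - 24)/((4 + 2*(-1)) + 15) = -24/((4 - 2) + 15) = -24/(2 + 15) = -24/17 ≈ -1.4118)
-43 + C*n = -43 - 24/17*(-34) = -43 + 48 = 5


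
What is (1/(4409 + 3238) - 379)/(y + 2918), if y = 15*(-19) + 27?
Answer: -724553/5085255 ≈ -0.14248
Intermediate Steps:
y = -258 (y = -285 + 27 = -258)
(1/(4409 + 3238) - 379)/(y + 2918) = (1/(4409 + 3238) - 379)/(-258 + 2918) = (1/7647 - 379)/2660 = (1/7647 - 379)*(1/2660) = -2898212/7647*1/2660 = -724553/5085255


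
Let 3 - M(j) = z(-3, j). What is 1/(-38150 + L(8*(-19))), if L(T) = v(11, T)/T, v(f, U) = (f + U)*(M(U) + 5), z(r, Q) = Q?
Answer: -19/722030 ≈ -2.6315e-5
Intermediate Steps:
M(j) = 3 - j
v(f, U) = (8 - U)*(U + f) (v(f, U) = (f + U)*((3 - U) + 5) = (U + f)*(8 - U) = (8 - U)*(U + f))
L(T) = (88 - T² - 3*T)/T (L(T) = (-T² + 8*T + 8*11 - 1*T*11)/T = (-T² + 8*T + 88 - 11*T)/T = (88 - T² - 3*T)/T)
1/(-38150 + L(8*(-19))) = 1/(-38150 + (-3 - 8*(-19) + 88/((8*(-19))))) = 1/(-38150 + (-3 - 1*(-152) + 88/(-152))) = 1/(-38150 + (-3 + 152 + 88*(-1/152))) = 1/(-38150 + (-3 + 152 - 11/19)) = 1/(-38150 + 2820/19) = 1/(-722030/19) = -19/722030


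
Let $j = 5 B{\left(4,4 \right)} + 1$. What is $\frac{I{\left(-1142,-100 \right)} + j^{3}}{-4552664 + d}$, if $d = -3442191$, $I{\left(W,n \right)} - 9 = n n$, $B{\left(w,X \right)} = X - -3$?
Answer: $- \frac{11333}{1598971} \approx -0.0070877$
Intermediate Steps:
$B{\left(w,X \right)} = 3 + X$ ($B{\left(w,X \right)} = X + 3 = 3 + X$)
$I{\left(W,n \right)} = 9 + n^{2}$ ($I{\left(W,n \right)} = 9 + n n = 9 + n^{2}$)
$j = 36$ ($j = 5 \left(3 + 4\right) + 1 = 5 \cdot 7 + 1 = 35 + 1 = 36$)
$\frac{I{\left(-1142,-100 \right)} + j^{3}}{-4552664 + d} = \frac{\left(9 + \left(-100\right)^{2}\right) + 36^{3}}{-4552664 - 3442191} = \frac{\left(9 + 10000\right) + 46656}{-7994855} = \left(10009 + 46656\right) \left(- \frac{1}{7994855}\right) = 56665 \left(- \frac{1}{7994855}\right) = - \frac{11333}{1598971}$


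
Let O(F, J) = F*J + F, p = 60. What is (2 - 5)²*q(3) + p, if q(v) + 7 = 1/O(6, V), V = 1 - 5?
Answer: -7/2 ≈ -3.5000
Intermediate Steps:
V = -4
O(F, J) = F + F*J
q(v) = -127/18 (q(v) = -7 + 1/(6*(1 - 4)) = -7 + 1/(6*(-3)) = -7 + 1/(-18) = -7 - 1/18 = -127/18)
(2 - 5)²*q(3) + p = (2 - 5)²*(-127/18) + 60 = (-3)²*(-127/18) + 60 = 9*(-127/18) + 60 = -127/2 + 60 = -7/2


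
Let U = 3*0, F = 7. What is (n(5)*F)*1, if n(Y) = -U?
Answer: 0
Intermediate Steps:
U = 0
n(Y) = 0 (n(Y) = -1*0 = 0)
(n(5)*F)*1 = (0*7)*1 = 0*1 = 0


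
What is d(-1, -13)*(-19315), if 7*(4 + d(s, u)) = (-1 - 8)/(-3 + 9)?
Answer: 1139585/14 ≈ 81399.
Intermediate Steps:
d(s, u) = -59/14 (d(s, u) = -4 + ((-1 - 8)/(-3 + 9))/7 = -4 + (-9/6)/7 = -4 + (-9*1/6)/7 = -4 + (1/7)*(-3/2) = -4 - 3/14 = -59/14)
d(-1, -13)*(-19315) = -59/14*(-19315) = 1139585/14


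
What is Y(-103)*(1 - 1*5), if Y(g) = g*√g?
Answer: 412*I*√103 ≈ 4181.3*I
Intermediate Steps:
Y(g) = g^(3/2)
Y(-103)*(1 - 1*5) = (-103)^(3/2)*(1 - 1*5) = (-103*I*√103)*(1 - 5) = -103*I*√103*(-4) = 412*I*√103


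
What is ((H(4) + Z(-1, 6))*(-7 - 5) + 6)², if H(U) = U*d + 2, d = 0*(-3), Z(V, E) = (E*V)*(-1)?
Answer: 8100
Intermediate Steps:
Z(V, E) = -E*V
d = 0
H(U) = 2 (H(U) = U*0 + 2 = 0 + 2 = 2)
((H(4) + Z(-1, 6))*(-7 - 5) + 6)² = ((2 - 1*6*(-1))*(-7 - 5) + 6)² = ((2 + 6)*(-12) + 6)² = (8*(-12) + 6)² = (-96 + 6)² = (-90)² = 8100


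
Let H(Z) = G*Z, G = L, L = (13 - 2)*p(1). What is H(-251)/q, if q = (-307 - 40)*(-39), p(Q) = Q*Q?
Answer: -2761/13533 ≈ -0.20402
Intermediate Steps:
p(Q) = Q**2
L = 11 (L = (13 - 2)*1**2 = 11*1 = 11)
q = 13533 (q = -347*(-39) = 13533)
G = 11
H(Z) = 11*Z
H(-251)/q = (11*(-251))/13533 = -2761*1/13533 = -2761/13533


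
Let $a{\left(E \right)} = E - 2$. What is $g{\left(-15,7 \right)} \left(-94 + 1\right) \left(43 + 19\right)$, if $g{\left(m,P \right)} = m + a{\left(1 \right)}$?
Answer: $92256$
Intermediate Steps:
$a{\left(E \right)} = -2 + E$
$g{\left(m,P \right)} = -1 + m$ ($g{\left(m,P \right)} = m + \left(-2 + 1\right) = m - 1 = -1 + m$)
$g{\left(-15,7 \right)} \left(-94 + 1\right) \left(43 + 19\right) = \left(-1 - 15\right) \left(-94 + 1\right) \left(43 + 19\right) = - 16 \left(\left(-93\right) 62\right) = \left(-16\right) \left(-5766\right) = 92256$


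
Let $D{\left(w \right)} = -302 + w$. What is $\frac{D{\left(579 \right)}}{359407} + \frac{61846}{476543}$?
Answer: $\frac{22359887733}{171272890001} \approx 0.13055$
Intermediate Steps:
$\frac{D{\left(579 \right)}}{359407} + \frac{61846}{476543} = \frac{-302 + 579}{359407} + \frac{61846}{476543} = 277 \cdot \frac{1}{359407} + 61846 \cdot \frac{1}{476543} = \frac{277}{359407} + \frac{61846}{476543} = \frac{22359887733}{171272890001}$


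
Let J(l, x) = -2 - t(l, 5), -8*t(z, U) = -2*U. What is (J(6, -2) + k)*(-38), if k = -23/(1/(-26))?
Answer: -45201/2 ≈ -22601.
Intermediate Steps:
t(z, U) = U/4 (t(z, U) = -(-1)*U/4 = U/4)
k = 598 (k = -23/(-1/26) = -23*(-26) = 598)
J(l, x) = -13/4 (J(l, x) = -2 - 5/4 = -13/4)
(J(6, -2) + k)*(-38) = (-13/4 + 598)*(-38) = (2379/4)*(-38) = -45201/2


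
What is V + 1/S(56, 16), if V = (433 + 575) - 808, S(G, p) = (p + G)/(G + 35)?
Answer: 14491/72 ≈ 201.26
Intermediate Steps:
S(G, p) = (G + p)/(35 + G)
V = 200 (V = 1008 - 808 = 200)
V + 1/S(56, 16) = 200 + 1/((56 + 16)/(35 + 56)) = 200 + 1/(72/91) = 200 + 91/72 = 14491/72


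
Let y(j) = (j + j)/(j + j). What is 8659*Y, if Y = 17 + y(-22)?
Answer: 155862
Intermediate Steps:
y(j) = 1 (y(j) = (2*j)/((2*j)) = (2*j)*(1/(2*j)) = 1)
Y = 18 (Y = 17 + 1 = 18)
8659*Y = 8659*18 = 155862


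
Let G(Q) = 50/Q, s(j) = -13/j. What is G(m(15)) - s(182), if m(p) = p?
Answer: 143/42 ≈ 3.4048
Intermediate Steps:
G(m(15)) - s(182) = 50/15 - (-13)/182 = 50*(1/15) - (-13)/182 = 10/3 - 1*(-1/14) = 10/3 + 1/14 = 143/42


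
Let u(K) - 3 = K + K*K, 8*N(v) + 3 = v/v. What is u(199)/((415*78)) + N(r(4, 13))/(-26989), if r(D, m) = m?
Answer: 2148502519/1747267860 ≈ 1.2296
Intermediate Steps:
N(v) = -¼ (N(v) = -3/8 + (v/v)/8 = -3/8 + (⅛)*1 = -3/8 + ⅛ = -¼)
u(K) = 3 + K + K² (u(K) = 3 + (K + K*K) = 3 + (K + K²) = 3 + K + K²)
u(199)/((415*78)) + N(r(4, 13))/(-26989) = (3 + 199 + 199²)/((415*78)) - ¼/(-26989) = (3 + 199 + 39601)/32370 - ¼*(-1/26989) = 39803*(1/32370) + 1/107956 = 39803/32370 + 1/107956 = 2148502519/1747267860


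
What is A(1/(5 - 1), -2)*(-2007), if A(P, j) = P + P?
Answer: -2007/2 ≈ -1003.5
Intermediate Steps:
A(P, j) = 2*P
A(1/(5 - 1), -2)*(-2007) = (2/(5 - 1))*(-2007) = (2/4)*(-2007) = (2*(¼))*(-2007) = (½)*(-2007) = -2007/2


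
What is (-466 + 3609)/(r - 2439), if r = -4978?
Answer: -3143/7417 ≈ -0.42376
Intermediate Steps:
(-466 + 3609)/(r - 2439) = (-466 + 3609)/(-4978 - 2439) = 3143/(-7417) = 3143*(-1/7417) = -3143/7417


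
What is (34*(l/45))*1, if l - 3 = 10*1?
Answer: 442/45 ≈ 9.8222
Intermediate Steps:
l = 13 (l = 3 + 10*1 = 3 + 10 = 13)
(34*(l/45))*1 = (34*(13/45))*1 = (442/45)*1 = 442/45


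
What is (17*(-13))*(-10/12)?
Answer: 1105/6 ≈ 184.17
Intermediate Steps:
(17*(-13))*(-10/12) = -(-2210)/12 = -221*(-⅚) = 1105/6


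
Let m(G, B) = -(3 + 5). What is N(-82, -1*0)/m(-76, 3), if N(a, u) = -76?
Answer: 19/2 ≈ 9.5000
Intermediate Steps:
m(G, B) = -8 (m(G, B) = -1*8 = -8)
N(-82, -1*0)/m(-76, 3) = -76/(-8) = -76*(-⅛) = 19/2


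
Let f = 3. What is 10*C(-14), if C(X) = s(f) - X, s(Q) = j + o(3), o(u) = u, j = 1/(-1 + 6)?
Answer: 172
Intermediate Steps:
j = ⅕ (j = 1/5 = ⅕ ≈ 0.20000)
s(Q) = 16/5 (s(Q) = ⅕ + 3 = 16/5)
C(X) = 16/5 - X
10*C(-14) = 10*(16/5 - 1*(-14)) = 10*(16/5 + 14) = 10*(86/5) = 172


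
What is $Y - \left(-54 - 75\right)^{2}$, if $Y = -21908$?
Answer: $-38549$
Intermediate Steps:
$Y - \left(-54 - 75\right)^{2} = -21908 - \left(-54 - 75\right)^{2} = -21908 - \left(-129\right)^{2} = -21908 - 16641 = -38549$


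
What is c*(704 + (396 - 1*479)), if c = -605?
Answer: -375705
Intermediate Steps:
c*(704 + (396 - 1*479)) = -605*(704 + (396 - 1*479)) = -605*(704 + (396 - 479)) = -605*(704 - 83) = -605*621 = -375705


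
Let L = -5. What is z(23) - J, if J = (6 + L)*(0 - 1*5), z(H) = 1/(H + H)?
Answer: 231/46 ≈ 5.0217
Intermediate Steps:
z(H) = 1/(2*H)
J = -5 (J = (6 - 5)*(0 - 1*5) = 1*(0 - 5) = 1*(-5) = -5)
z(23) - J = (½)/23 - 1*(-5) = (½)*(1/23) + 5 = 1/46 + 5 = 231/46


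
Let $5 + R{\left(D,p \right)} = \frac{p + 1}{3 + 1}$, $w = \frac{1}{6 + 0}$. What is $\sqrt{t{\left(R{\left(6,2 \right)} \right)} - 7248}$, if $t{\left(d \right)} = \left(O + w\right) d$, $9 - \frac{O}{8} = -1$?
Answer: $\frac{i \sqrt{1092774}}{12} \approx 87.113 i$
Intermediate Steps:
$O = 80$ ($O = 72 - -8 = 72 + 8 = 80$)
$w = \frac{1}{6} \approx 0.16667$
$R{\left(D,p \right)} = - \frac{19}{4} + \frac{p}{4}$ ($R{\left(D,p \right)} = -5 + \frac{p + 1}{3 + 1} = -5 + \frac{1 + p}{4} = -5 + \left(1 + p\right) \frac{1}{4} = -5 + \left(\frac{1}{4} + \frac{p}{4}\right) = - \frac{19}{4} + \frac{p}{4}$)
$t{\left(d \right)} = \frac{481 d}{6}$ ($t{\left(d \right)} = \left(80 + \frac{1}{6}\right) d = \frac{481 d}{6}$)
$\sqrt{t{\left(R{\left(6,2 \right)} \right)} - 7248} = \sqrt{\frac{481 \left(- \frac{19}{4} + \frac{1}{4} \cdot 2\right)}{6} - 7248} = \sqrt{\frac{481 \left(- \frac{19}{4} + \frac{1}{2}\right)}{6} - 7248} = \sqrt{\frac{481}{6} \left(- \frac{17}{4}\right) - 7248} = \sqrt{- \frac{8177}{24} - 7248} = \sqrt{- \frac{182129}{24}} = \frac{i \sqrt{1092774}}{12}$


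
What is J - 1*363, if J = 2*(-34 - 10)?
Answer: -451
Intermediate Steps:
J = -88 (J = 2*(-44) = -88)
J - 1*363 = -88 - 1*363 = -88 - 363 = -451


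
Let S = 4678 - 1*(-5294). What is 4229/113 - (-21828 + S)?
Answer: 1343957/113 ≈ 11893.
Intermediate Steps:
S = 9972 (S = 4678 + 5294 = 9972)
4229/113 - (-21828 + S) = 4229/113 - (-21828 + 9972) = 4229*(1/113) - 1*(-11856) = 4229/113 + 11856 = 1343957/113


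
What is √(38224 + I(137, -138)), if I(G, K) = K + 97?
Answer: √38183 ≈ 195.40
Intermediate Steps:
I(G, K) = 97 + K
√(38224 + I(137, -138)) = √(38224 + (97 - 138)) = √(38224 - 41) = √38183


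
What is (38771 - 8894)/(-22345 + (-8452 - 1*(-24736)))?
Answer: -29877/6061 ≈ -4.9294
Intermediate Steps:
(38771 - 8894)/(-22345 + (-8452 - 1*(-24736))) = 29877/(-22345 + (-8452 + 24736)) = 29877/(-22345 + 16284) = 29877/(-6061) = 29877*(-1/6061) = -29877/6061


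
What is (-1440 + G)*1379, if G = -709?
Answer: -2963471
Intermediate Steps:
(-1440 + G)*1379 = (-1440 - 709)*1379 = -2149*1379 = -2963471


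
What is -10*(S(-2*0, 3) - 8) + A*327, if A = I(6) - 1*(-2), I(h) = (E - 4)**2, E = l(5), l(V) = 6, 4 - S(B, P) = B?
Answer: 2002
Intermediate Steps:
S(B, P) = 4 - B
E = 6
I(h) = 4 (I(h) = (6 - 4)**2 = 2**2 = 4)
A = 6 (A = 4 - 1*(-2) = 4 + 2 = 6)
-10*(S(-2*0, 3) - 8) + A*327 = -10*((4 - (-2)*0) - 8) + 6*327 = -10*((4 - 1*0) - 8) + 1962 = -10*((4 + 0) - 8) + 1962 = -10*(4 - 8) + 1962 = -10*(-4) + 1962 = 40 + 1962 = 2002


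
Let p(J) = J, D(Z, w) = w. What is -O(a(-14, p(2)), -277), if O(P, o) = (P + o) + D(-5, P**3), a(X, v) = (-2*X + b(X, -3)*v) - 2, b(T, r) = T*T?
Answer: -73034773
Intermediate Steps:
b(T, r) = T**2
a(X, v) = -2 - 2*X + v*X**2 (a(X, v) = (-2*X + X**2*v) - 2 = (-2*X + v*X**2) - 2 = -2 - 2*X + v*X**2)
O(P, o) = P + o + P**3 (O(P, o) = (P + o) + P**3 = P + o + P**3)
-O(a(-14, p(2)), -277) = -((-2 - 2*(-14) + 2*(-14)**2) - 277 + (-2 - 2*(-14) + 2*(-14)**2)**3) = -((-2 + 28 + 2*196) - 277 + (-2 + 28 + 2*196)**3) = -((-2 + 28 + 392) - 277 + (-2 + 28 + 392)**3) = -(418 - 277 + 418**3) = -(418 - 277 + 73034632) = -1*73034773 = -73034773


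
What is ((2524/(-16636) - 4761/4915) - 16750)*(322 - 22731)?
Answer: 7673239944938626/20441485 ≈ 3.7538e+8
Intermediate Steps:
((2524/(-16636) - 4761/4915) - 16750)*(322 - 22731) = ((2524*(-1/16636) - 4761*1/4915) - 16750)*(-22409) = ((-631/4159 - 4761/4915) - 16750)*(-22409) = (-22902364/20441485 - 16750)*(-22409) = -342417776114/20441485*(-22409) = 7673239944938626/20441485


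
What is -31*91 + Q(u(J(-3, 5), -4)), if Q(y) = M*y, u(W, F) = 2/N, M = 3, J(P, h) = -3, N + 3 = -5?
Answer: -11287/4 ≈ -2821.8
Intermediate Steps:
N = -8 (N = -3 - 5 = -8)
u(W, F) = -¼ (u(W, F) = 2/(-8) = 2*(-⅛) = -¼)
Q(y) = 3*y
-31*91 + Q(u(J(-3, 5), -4)) = -31*91 + 3*(-¼) = -2821 - ¾ = -11287/4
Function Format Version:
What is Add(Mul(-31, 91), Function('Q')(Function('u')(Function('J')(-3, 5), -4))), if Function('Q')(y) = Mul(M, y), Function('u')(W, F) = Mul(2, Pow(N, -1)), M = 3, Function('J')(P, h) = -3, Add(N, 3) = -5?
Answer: Rational(-11287, 4) ≈ -2821.8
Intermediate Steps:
N = -8 (N = Add(-3, -5) = -8)
Function('u')(W, F) = Rational(-1, 4) (Function('u')(W, F) = Mul(2, Pow(-8, -1)) = Mul(2, Rational(-1, 8)) = Rational(-1, 4))
Function('Q')(y) = Mul(3, y)
Add(Mul(-31, 91), Function('Q')(Function('u')(Function('J')(-3, 5), -4))) = Add(Mul(-31, 91), Mul(3, Rational(-1, 4))) = Add(-2821, Rational(-3, 4)) = Rational(-11287, 4)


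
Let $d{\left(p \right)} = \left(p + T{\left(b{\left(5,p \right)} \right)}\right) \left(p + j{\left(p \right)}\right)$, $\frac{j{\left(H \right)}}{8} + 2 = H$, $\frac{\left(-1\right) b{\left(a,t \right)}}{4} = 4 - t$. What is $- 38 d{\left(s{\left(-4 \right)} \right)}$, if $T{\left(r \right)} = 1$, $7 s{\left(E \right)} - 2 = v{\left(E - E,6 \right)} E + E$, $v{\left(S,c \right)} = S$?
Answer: $\frac{24700}{49} \approx 504.08$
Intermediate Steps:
$b{\left(a,t \right)} = -16 + 4 t$ ($b{\left(a,t \right)} = - 4 \left(4 - t\right) = -16 + 4 t$)
$s{\left(E \right)} = \frac{2}{7} + \frac{E}{7}$ ($s{\left(E \right)} = \frac{2}{7} + \frac{\left(E - E\right) E + E}{7} = \frac{2}{7} + \frac{0 E + E}{7} = \frac{2}{7} + \frac{0 + E}{7} = \frac{2}{7} + \frac{E}{7}$)
$j{\left(H \right)} = -16 + 8 H$
$d{\left(p \right)} = \left(1 + p\right) \left(-16 + 9 p\right)$ ($d{\left(p \right)} = \left(p + 1\right) \left(p + \left(-16 + 8 p\right)\right) = \left(1 + p\right) \left(-16 + 9 p\right)$)
$- 38 d{\left(s{\left(-4 \right)} \right)} = - 38 \left(-16 - 7 \left(\frac{2}{7} + \frac{1}{7} \left(-4\right)\right) + 9 \left(\frac{2}{7} + \frac{1}{7} \left(-4\right)\right)^{2}\right) = - 38 \left(-16 - 7 \left(\frac{2}{7} - \frac{4}{7}\right) + 9 \left(\frac{2}{7} - \frac{4}{7}\right)^{2}\right) = - 38 \left(-16 - -2 + 9 \left(- \frac{2}{7}\right)^{2}\right) = - 38 \left(-16 + 2 + 9 \cdot \frac{4}{49}\right) = - 38 \left(-16 + 2 + \frac{36}{49}\right) = \left(-38\right) \left(- \frac{650}{49}\right) = \frac{24700}{49}$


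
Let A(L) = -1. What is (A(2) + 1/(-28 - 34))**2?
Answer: 3969/3844 ≈ 1.0325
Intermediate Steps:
(A(2) + 1/(-28 - 34))**2 = (-1 + 1/(-28 - 34))**2 = (-1 + 1/(-62))**2 = (-1 - 1/62)**2 = (-63/62)**2 = 3969/3844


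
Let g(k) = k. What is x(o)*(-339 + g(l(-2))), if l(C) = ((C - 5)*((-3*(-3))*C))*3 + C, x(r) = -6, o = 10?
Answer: -222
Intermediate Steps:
l(C) = C + 27*C*(-5 + C) (l(C) = ((-5 + C)*(9*C))*3 + C = (9*C*(-5 + C))*3 + C = 27*C*(-5 + C) + C = C + 27*C*(-5 + C))
x(o)*(-339 + g(l(-2))) = -6*(-339 - 2*(-134 + 27*(-2))) = -6*(-339 - 2*(-134 - 54)) = -6*(-339 - 2*(-188)) = -6*(-339 + 376) = -6*37 = -222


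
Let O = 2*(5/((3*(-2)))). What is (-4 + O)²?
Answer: 289/9 ≈ 32.111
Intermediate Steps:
O = -5/3 (O = 2*(5/(-6)) = 2*(5*(-⅙)) = 2*(-⅚) = -5/3 ≈ -1.6667)
(-4 + O)² = (-4 - 5/3)² = (-17/3)² = 289/9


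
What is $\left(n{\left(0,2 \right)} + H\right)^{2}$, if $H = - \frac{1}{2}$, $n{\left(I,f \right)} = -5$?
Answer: $\frac{121}{4} \approx 30.25$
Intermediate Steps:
$H = - \frac{1}{2}$ ($H = \left(-1\right) \frac{1}{2} = - \frac{1}{2} \approx -0.5$)
$\left(n{\left(0,2 \right)} + H\right)^{2} = \left(-5 - \frac{1}{2}\right)^{2} = \left(- \frac{11}{2}\right)^{2} = \frac{121}{4}$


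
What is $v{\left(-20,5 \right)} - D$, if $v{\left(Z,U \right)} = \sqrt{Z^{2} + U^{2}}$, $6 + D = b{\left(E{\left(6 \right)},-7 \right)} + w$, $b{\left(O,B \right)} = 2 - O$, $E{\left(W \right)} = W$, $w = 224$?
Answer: $-214 + 5 \sqrt{17} \approx -193.38$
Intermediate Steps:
$D = 214$ ($D = -6 + \left(\left(2 - 6\right) + 224\right) = -6 + \left(-4 + 224\right) = -6 + 220 = 214$)
$v{\left(Z,U \right)} = \sqrt{U^{2} + Z^{2}}$
$v{\left(-20,5 \right)} - D = \sqrt{5^{2} + \left(-20\right)^{2}} - 214 = \sqrt{25 + 400} - 214 = \sqrt{425} - 214 = 5 \sqrt{17} - 214 = -214 + 5 \sqrt{17}$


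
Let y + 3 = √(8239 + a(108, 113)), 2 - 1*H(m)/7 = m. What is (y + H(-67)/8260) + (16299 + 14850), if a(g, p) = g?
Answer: 36752349/1180 + √8347 ≈ 31237.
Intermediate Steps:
H(m) = 14 - 7*m
y = -3 + √8347 (y = -3 + √(8239 + 108) = -3 + √8347 ≈ 88.362)
(y + H(-67)/8260) + (16299 + 14850) = ((-3 + √8347) + (14 - 7*(-67))/8260) + (16299 + 14850) = ((-3 + √8347) + (14 + 469)*(1/8260)) + 31149 = ((-3 + √8347) + 483*(1/8260)) + 31149 = ((-3 + √8347) + 69/1180) + 31149 = (-3471/1180 + √8347) + 31149 = 36752349/1180 + √8347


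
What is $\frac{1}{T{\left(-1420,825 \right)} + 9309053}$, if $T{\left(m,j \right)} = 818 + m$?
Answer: $\frac{1}{9308451} \approx 1.0743 \cdot 10^{-7}$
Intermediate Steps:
$\frac{1}{T{\left(-1420,825 \right)} + 9309053} = \frac{1}{\left(818 - 1420\right) + 9309053} = \frac{1}{-602 + 9309053} = \frac{1}{9308451}$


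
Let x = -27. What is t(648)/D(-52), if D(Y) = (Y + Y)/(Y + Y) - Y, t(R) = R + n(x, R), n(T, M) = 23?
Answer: 671/53 ≈ 12.660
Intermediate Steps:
t(R) = 23 + R (t(R) = R + 23 = 23 + R)
D(Y) = 1 - Y (D(Y) = (2*Y)/((2*Y)) - Y = (2*Y)*(1/(2*Y)) - Y = 1 - Y)
t(648)/D(-52) = (23 + 648)/(1 - 1*(-52)) = 671/(1 + 52) = 671/53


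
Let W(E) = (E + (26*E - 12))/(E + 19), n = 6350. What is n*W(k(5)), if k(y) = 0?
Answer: -76200/19 ≈ -4010.5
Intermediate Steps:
W(E) = (-12 + 27*E)/(19 + E) (W(E) = (E + (-12 + 26*E))/(19 + E) = (-12 + 27*E)/(19 + E))
n*W(k(5)) = 6350*(3*(-4 + 9*0)/(19 + 0)) = 6350*(3*(-4 + 0)/19) = 6350*(3*(1/19)*(-4)) = 6350*(-12/19) = -76200/19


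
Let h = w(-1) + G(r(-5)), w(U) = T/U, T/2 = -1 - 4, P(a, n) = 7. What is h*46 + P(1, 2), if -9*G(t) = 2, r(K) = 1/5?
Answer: 4111/9 ≈ 456.78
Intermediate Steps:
r(K) = ⅕
T = -10 (T = 2*(-1 - 4) = 2*(-5) = -10)
G(t) = -2/9 (G(t) = -⅑*2 = -2/9)
w(U) = -10/U
h = 88/9 (h = -10/(-1) - 2/9 = -10*(-1) - 2/9 = 10 - 2/9 = 88/9 ≈ 9.7778)
h*46 + P(1, 2) = (88/9)*46 + 7 = 4048/9 + 7 = 4111/9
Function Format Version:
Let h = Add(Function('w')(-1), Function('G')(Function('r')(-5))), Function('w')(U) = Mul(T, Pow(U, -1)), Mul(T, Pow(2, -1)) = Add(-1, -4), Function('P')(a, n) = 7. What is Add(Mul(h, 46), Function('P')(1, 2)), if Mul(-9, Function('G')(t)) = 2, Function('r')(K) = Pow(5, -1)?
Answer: Rational(4111, 9) ≈ 456.78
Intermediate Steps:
Function('r')(K) = Rational(1, 5)
T = -10 (T = Mul(2, Add(-1, -4)) = Mul(2, -5) = -10)
Function('G')(t) = Rational(-2, 9) (Function('G')(t) = Mul(Rational(-1, 9), 2) = Rational(-2, 9))
Function('w')(U) = Mul(-10, Pow(U, -1))
h = Rational(88, 9) (h = Add(Mul(-10, Pow(-1, -1)), Rational(-2, 9)) = Add(Mul(-10, -1), Rational(-2, 9)) = Add(10, Rational(-2, 9)) = Rational(88, 9) ≈ 9.7778)
Add(Mul(h, 46), Function('P')(1, 2)) = Add(Mul(Rational(88, 9), 46), 7) = Add(Rational(4048, 9), 7) = Rational(4111, 9)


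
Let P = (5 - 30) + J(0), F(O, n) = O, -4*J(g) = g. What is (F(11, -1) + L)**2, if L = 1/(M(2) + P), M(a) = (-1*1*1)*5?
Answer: 108241/900 ≈ 120.27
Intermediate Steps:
J(g) = -g/4
M(a) = -5 (M(a) = -1*1*5 = -1*5 = -5)
P = -25 (P = (5 - 30) - 1/4*0 = -25 + 0 = -25)
L = -1/30 (L = 1/(-5 - 25) = 1/(-30) = -1/30 ≈ -0.033333)
(F(11, -1) + L)**2 = (11 - 1/30)**2 = (329/30)**2 = 108241/900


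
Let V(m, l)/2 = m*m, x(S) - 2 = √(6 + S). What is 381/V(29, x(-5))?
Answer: 381/1682 ≈ 0.22652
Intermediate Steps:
x(S) = 2 + √(6 + S)
V(m, l) = 2*m² (V(m, l) = 2*(m*m) = 2*m²)
381/V(29, x(-5)) = 381/((2*29²)) = 381/((2*841)) = 381/1682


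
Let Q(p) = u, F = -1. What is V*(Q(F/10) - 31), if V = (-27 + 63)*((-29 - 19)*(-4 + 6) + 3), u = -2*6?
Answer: 143964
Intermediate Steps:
u = -12
Q(p) = -12
V = -3348 (V = 36*(-48*2 + 3) = 36*(-96 + 3) = 36*(-93) = -3348)
V*(Q(F/10) - 31) = -3348*(-12 - 31) = -3348*(-43) = 143964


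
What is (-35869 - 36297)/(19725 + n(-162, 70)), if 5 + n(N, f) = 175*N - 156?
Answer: 36083/4393 ≈ 8.2137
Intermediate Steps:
n(N, f) = -161 + 175*N (n(N, f) = -5 + (175*N - 156) = -5 + (-156 + 175*N) = -161 + 175*N)
(-35869 - 36297)/(19725 + n(-162, 70)) = (-35869 - 36297)/(19725 + (-161 + 175*(-162))) = -72166/(19725 + (-161 - 28350)) = -72166/(19725 - 28511) = -72166/(-8786) = -72166*(-1/8786) = 36083/4393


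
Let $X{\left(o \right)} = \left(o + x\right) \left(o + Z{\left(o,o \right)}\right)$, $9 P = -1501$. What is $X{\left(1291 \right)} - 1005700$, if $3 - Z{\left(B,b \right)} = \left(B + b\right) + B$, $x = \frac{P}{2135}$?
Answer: $- \frac{83296785556}{19215} \approx -4.335 \cdot 10^{6}$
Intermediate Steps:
$P = - \frac{1501}{9}$ ($P = \frac{1}{9} \left(-1501\right) = - \frac{1501}{9} \approx -166.78$)
$x = - \frac{1501}{19215}$ ($x = - \frac{1501}{9 \cdot 2135} = \left(- \frac{1501}{9}\right) \frac{1}{2135} = - \frac{1501}{19215} \approx -0.078116$)
$Z{\left(B,b \right)} = 3 - b - 2 B$ ($Z{\left(B,b \right)} = 3 - \left(\left(B + b\right) + B\right) = 3 - \left(b + 2 B\right) = 3 - b - 2 B$)
$X{\left(o \right)} = \left(3 - 2 o\right) \left(- \frac{1501}{19215} + o\right)$ ($X{\left(o \right)} = \left(o - \frac{1501}{19215}\right) \left(o - \left(-3 + 3 o\right)\right) = \left(- \frac{1501}{19215} + o\right) \left(o - \left(-3 + 3 o\right)\right) = \left(- \frac{1501}{19215} + o\right) \left(3 - 2 o\right) = \left(3 - 2 o\right) \left(- \frac{1501}{19215} + o\right)$)
$X{\left(1291 \right)} - 1005700 = \left(- \frac{1501}{6405} - 2 \cdot 1291^{2} + \frac{60647}{19215} \cdot 1291\right) - 1005700 = \left(- \frac{1501}{6405} - 3333362 + \frac{78295277}{19215}\right) - 1005700 = - \frac{63972260056}{19215} - 1005700 = - \frac{83296785556}{19215}$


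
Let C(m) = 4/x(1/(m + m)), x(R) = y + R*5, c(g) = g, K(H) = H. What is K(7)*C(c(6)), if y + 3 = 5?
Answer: 336/29 ≈ 11.586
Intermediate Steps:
y = 2 (y = -3 + 5 = 2)
x(R) = 2 + 5*R (x(R) = 2 + R*5 = 2 + 5*R)
C(m) = 4/(2 + 5/(2*m)) (C(m) = 4/(2 + 5/(m + m)) = 4/(2 + 5/((2*m))) = 4/(2 + 5*(1/(2*m))) = 4/(2 + 5/(2*m)))
K(7)*C(c(6)) = 7*(8*6/(5 + 4*6)) = 7*(8*6/(5 + 24)) = 7*(8*6/29) = 7*(8*6*(1/29)) = 7*(48/29) = 336/29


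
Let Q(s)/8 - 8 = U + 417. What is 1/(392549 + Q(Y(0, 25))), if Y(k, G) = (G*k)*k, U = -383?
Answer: 1/392885 ≈ 2.5453e-6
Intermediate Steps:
Y(k, G) = G*k²
Q(s) = 336 (Q(s) = 64 + 8*(-383 + 417) = 64 + 8*34 = 64 + 272 = 336)
1/(392549 + Q(Y(0, 25))) = 1/(392549 + 336) = 1/392885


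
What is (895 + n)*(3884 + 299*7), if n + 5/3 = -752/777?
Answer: 4144260536/777 ≈ 5.3337e+6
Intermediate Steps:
n = -2047/777 (n = -5/3 - 752/777 = -2047/777 ≈ -2.6345)
(895 + n)*(3884 + 299*7) = (895 - 2047/777)*(3884 + 299*7) = 693368*(3884 + 2093)/777 = (693368/777)*5977 = 4144260536/777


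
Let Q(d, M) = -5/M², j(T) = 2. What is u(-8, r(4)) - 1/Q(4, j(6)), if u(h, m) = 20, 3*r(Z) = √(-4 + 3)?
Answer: 104/5 ≈ 20.800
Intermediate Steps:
r(Z) = I/3 (r(Z) = √(-4 + 3)/3 = √(-1)/3 = I/3)
Q(d, M) = -5/M²
u(-8, r(4)) - 1/Q(4, j(6)) = 20 - 1/((-5/2²)) = 20 - 1/((-5*¼)) = 20 - 1/(-5/4) = 20 - 1*(-⅘) = 20 + ⅘ = 104/5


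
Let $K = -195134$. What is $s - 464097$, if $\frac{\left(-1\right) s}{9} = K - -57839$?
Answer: $771558$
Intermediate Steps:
$s = 1235655$ ($s = - 9 \left(-195134 - -57839\right) = - 9 \left(-195134 + 57839\right) = \left(-9\right) \left(-137295\right) = 1235655$)
$s - 464097 = 1235655 - 464097 = 771558$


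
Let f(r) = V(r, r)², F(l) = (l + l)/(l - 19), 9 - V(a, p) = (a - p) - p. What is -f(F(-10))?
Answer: -78961/841 ≈ -93.889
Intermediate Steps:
V(a, p) = 9 - a + 2*p (V(a, p) = 9 - ((a - p) - p) = 9 - (a - 2*p) = 9 + (-a + 2*p) = 9 - a + 2*p)
F(l) = 2*l/(-19 + l) (F(l) = (2*l)/(-19 + l) = 2*l/(-19 + l))
f(r) = (9 + r)² (f(r) = (9 - r + 2*r)² = (9 + r)²)
-f(F(-10)) = -(9 + 2*(-10)/(-19 - 10))² = -(9 + 2*(-10)/(-29))² = -(9 + 2*(-10)*(-1/29))² = -(9 + 20/29)² = -(281/29)² = -1*78961/841 = -78961/841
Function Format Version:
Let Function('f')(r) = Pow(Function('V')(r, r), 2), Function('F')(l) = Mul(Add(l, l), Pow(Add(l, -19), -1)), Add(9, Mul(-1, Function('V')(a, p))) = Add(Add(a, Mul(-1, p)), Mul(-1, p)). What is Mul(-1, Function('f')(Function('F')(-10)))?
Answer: Rational(-78961, 841) ≈ -93.889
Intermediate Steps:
Function('V')(a, p) = Add(9, Mul(-1, a), Mul(2, p)) (Function('V')(a, p) = Add(9, Mul(-1, Add(Add(a, Mul(-1, p)), Mul(-1, p)))) = Add(9, Mul(-1, Add(a, Mul(-2, p)))) = Add(9, Add(Mul(-1, a), Mul(2, p))) = Add(9, Mul(-1, a), Mul(2, p)))
Function('F')(l) = Mul(2, l, Pow(Add(-19, l), -1)) (Function('F')(l) = Mul(Mul(2, l), Pow(Add(-19, l), -1)) = Mul(2, l, Pow(Add(-19, l), -1)))
Function('f')(r) = Pow(Add(9, r), 2) (Function('f')(r) = Pow(Add(9, Mul(-1, r), Mul(2, r)), 2) = Pow(Add(9, r), 2))
Mul(-1, Function('f')(Function('F')(-10))) = Mul(-1, Pow(Add(9, Mul(2, -10, Pow(Add(-19, -10), -1))), 2)) = Mul(-1, Pow(Add(9, Mul(2, -10, Pow(-29, -1))), 2)) = Mul(-1, Pow(Add(9, Mul(2, -10, Rational(-1, 29))), 2)) = Mul(-1, Pow(Add(9, Rational(20, 29)), 2)) = Mul(-1, Pow(Rational(281, 29), 2)) = Mul(-1, Rational(78961, 841)) = Rational(-78961, 841)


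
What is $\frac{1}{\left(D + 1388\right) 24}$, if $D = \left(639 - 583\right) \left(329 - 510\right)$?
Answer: $- \frac{1}{209952} \approx -4.763 \cdot 10^{-6}$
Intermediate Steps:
$D = -10136$ ($D = 56 \left(-181\right) = -10136$)
$\frac{1}{\left(D + 1388\right) 24} = \frac{1}{\left(-10136 + 1388\right) 24} = \frac{1}{\left(-8748\right) 24} = \frac{1}{-209952} = - \frac{1}{209952}$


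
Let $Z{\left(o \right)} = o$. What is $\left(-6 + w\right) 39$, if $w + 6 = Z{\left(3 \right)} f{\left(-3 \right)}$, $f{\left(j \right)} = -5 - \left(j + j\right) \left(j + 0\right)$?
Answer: $-3159$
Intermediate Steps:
$f{\left(j \right)} = -5 - 2 j^{2}$ ($f{\left(j \right)} = -5 - 2 j j = -5 - 2 j^{2}$)
$w = -75$ ($w = -6 + 3 \left(-5 - 2 \left(-3\right)^{2}\right) = -6 + 3 \left(-5 - 18\right) = -6 + 3 \left(-23\right) = -6 - 69 = -75$)
$\left(-6 + w\right) 39 = \left(-6 - 75\right) 39 = \left(-81\right) 39 = -3159$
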